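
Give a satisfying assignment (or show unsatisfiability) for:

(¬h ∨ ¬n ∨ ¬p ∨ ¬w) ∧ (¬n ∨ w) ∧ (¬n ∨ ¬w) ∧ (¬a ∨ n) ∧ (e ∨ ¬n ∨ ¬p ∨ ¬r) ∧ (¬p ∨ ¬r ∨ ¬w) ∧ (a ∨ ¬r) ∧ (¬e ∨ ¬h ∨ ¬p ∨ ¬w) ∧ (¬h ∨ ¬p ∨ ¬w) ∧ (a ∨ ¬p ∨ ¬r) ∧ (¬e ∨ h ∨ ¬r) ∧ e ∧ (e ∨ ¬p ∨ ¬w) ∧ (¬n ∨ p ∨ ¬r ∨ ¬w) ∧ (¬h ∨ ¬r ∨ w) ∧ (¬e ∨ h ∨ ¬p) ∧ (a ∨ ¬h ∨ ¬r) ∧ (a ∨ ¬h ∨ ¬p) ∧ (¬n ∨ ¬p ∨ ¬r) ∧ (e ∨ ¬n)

p = False; w = False; n = False; h = False; r = False; e = True; a = False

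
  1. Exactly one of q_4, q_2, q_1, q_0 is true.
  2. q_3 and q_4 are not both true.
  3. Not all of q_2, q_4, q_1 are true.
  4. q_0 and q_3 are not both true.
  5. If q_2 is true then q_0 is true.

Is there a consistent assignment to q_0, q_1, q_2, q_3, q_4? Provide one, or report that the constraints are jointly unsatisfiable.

q_0: False, q_1: False, q_2: False, q_3: False, q_4: True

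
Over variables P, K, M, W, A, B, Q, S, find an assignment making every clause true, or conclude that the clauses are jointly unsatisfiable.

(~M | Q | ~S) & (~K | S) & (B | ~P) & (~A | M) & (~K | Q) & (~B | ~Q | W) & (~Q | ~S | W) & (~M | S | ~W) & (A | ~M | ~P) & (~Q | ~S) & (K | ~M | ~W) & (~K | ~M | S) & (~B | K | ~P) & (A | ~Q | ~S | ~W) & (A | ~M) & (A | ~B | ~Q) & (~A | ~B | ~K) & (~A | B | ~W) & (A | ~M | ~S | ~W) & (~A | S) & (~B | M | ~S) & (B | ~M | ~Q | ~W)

P = False, K = False, M = False, W = False, A = False, B = False, Q = False, S = False

Try P = True:
  (B | ~P) forces B = True.
  (~B | K | ~P) forces K = True.
  (~K | S) forces S = True.
  (~K | Q) forces Q = True.
  clause (~Q | ~S) is falsified — backtrack.
So P = False.
Try K = True:
  (~K | S) forces S = True.
  (~K | Q) forces Q = True.
  clause (~Q | ~S) is falsified — backtrack.
So K = False.
Try M = True:
  (K | ~M | ~W) forces W = False.
  (A | ~M) forces A = True.
  (~A | S) forces S = True.
  (~M | Q | ~S) forces Q = True.
  clause (~Q | ~S | W) is falsified — backtrack.
So M = False.
  then (~A | M) forces A = False.
Set W = False.
Set B = False.
Set Q = False.
Set S = False.
All clauses satisfied.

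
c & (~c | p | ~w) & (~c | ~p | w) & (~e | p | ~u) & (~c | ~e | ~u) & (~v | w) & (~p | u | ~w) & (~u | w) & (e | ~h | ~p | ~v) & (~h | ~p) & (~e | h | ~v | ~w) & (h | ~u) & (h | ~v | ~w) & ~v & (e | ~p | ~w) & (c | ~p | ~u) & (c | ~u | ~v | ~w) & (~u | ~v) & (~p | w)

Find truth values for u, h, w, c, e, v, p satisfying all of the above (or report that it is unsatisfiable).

u = False, h = False, w = False, c = True, e = False, v = False, p = False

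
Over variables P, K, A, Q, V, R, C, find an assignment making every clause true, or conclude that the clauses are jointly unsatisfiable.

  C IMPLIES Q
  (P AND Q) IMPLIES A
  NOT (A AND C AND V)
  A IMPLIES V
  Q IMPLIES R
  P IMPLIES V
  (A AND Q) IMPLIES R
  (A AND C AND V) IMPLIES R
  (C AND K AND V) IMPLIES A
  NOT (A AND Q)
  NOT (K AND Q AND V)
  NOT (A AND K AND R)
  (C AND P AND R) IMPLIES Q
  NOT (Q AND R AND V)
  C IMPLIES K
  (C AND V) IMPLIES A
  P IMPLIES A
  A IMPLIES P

Set P = False.
  then (NOT A OR P) forces A = False.
Set K = True.
Set Q = False.
  then (NOT C OR Q) forces C = False.
Set V = True.
Set R = True.
All clauses satisfied.

P = False, K = True, A = False, Q = False, V = True, R = True, C = False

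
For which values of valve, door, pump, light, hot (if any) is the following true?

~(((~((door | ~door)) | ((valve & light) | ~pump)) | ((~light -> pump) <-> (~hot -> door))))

valve: True; door: False; pump: True; light: False; hot: False

  ~(((~((door | ~door)) | ((valve & light) | ~pump)) | ((~light -> pump) <-> (~hot -> door)))) = True
    (~((door | ~door)) | ((valve & light) | ~pump)) | ((~light -> pump) <-> (~hot -> door)) = False
      ~((door | ~door)) | ((valve & light) | ~pump) = False
        ~((door | ~door)) = False
          door | ~door = True
            ~door = True
        (valve & light) | ~pump = False
          valve & light = False
          ~pump = False
      (~light -> pump) <-> (~hot -> door) = False
        ~light -> pump = True
          ~light = True
        ~hot -> door = False
          ~hot = True
The formula evaluates to True.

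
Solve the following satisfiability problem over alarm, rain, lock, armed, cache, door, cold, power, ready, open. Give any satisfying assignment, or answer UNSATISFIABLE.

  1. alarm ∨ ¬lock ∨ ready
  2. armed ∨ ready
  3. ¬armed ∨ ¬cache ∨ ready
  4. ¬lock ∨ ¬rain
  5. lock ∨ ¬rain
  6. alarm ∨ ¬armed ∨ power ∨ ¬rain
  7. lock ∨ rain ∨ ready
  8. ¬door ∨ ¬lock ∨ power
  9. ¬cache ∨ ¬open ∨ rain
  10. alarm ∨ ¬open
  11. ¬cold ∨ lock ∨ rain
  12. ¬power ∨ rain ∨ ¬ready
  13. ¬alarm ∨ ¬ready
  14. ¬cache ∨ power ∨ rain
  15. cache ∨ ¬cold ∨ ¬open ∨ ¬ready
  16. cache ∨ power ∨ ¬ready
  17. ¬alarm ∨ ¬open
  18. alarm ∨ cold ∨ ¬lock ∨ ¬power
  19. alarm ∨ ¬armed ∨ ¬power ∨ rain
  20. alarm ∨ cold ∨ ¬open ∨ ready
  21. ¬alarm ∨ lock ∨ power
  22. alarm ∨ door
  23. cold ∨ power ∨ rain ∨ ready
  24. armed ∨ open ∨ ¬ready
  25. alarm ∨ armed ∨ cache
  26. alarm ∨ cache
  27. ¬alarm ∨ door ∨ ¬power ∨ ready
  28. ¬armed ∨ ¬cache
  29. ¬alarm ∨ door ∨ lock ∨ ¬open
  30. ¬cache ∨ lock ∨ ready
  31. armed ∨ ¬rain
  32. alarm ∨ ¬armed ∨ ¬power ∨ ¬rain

Set alarm = True.
  then (¬alarm ∨ ¬ready) forces ready = False.
  then (¬alarm ∨ ¬open) forces open = False.
  then (armed ∨ ready) forces armed = True.
  then (¬armed ∨ ¬cache ∨ ready) forces cache = False.
Try rain = True:
  (¬lock ∨ ¬rain) forces lock = False.
  clause (lock ∨ ¬rain) is falsified — backtrack.
So rain = False.
  then (lock ∨ rain ∨ ready) forces lock = True.
Set door = True.
  then (¬door ∨ ¬lock ∨ power) forces power = True.
Set cold = False.
All clauses satisfied.

alarm = True, rain = False, lock = True, armed = True, cache = False, door = True, cold = False, power = True, ready = False, open = False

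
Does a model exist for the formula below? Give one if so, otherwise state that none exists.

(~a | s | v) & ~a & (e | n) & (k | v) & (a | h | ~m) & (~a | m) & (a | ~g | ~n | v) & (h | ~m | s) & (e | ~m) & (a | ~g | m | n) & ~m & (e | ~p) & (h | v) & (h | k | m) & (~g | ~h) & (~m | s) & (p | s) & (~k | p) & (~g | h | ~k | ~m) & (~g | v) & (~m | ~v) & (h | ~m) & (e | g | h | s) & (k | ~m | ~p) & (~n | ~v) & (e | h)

a: False; h: True; s: True; v: True; g: False; n: False; k: True; m: False; p: True; e: True

Unit clause (~a) forces a = False.
Unit clause (~m) forces m = False.
Set h = True.
  then (~g | ~h) forces g = False.
Set s = True.
Set v = True.
  then (~n | ~v) forces n = False.
  then (e | n) forces e = True.
Set k = True.
  then (~k | p) forces p = True.
All clauses satisfied.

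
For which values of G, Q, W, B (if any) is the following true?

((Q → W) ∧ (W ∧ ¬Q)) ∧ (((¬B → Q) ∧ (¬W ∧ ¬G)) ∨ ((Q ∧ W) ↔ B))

G: False, Q: False, W: True, B: False

  (Q → W) ∧ (W ∧ ¬Q) = True
    Q → W = True
    W ∧ ¬Q = True
      ¬Q = True
  ((¬B → Q) ∧ (¬W ∧ ¬G)) ∨ ((Q ∧ W) ↔ B) = True
    (¬B → Q) ∧ (¬W ∧ ¬G) = False
      ¬B → Q = False
        ¬B = True
      ¬W ∧ ¬G = False
        ¬W = False
        ¬G = True
    (Q ∧ W) ↔ B = True
      Q ∧ W = False
Both conjuncts True, so the formula holds.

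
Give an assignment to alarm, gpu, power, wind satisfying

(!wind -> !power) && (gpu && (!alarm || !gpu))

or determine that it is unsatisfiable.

alarm = False, gpu = True, power = True, wind = True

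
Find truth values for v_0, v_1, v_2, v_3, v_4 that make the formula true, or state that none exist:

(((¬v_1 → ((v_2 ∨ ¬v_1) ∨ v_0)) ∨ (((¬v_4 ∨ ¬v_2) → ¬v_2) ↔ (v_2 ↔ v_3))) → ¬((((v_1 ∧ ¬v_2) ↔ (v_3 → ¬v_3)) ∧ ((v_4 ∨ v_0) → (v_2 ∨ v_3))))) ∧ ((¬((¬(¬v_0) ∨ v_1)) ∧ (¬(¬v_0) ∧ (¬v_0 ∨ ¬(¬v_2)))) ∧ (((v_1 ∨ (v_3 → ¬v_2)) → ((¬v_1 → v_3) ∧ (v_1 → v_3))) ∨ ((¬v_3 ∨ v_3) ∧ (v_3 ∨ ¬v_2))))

Case v_0 = True: the conjunct ¬((¬(¬v_0) ∨ v_1)) becomes ¬((True ∨ v_1)) = False.
Case v_0 = False: the conjunct ¬(¬v_0) becomes ¬(¬False) = False.
Both cases fail — unsatisfiable.

Unsatisfiable — no assignment works.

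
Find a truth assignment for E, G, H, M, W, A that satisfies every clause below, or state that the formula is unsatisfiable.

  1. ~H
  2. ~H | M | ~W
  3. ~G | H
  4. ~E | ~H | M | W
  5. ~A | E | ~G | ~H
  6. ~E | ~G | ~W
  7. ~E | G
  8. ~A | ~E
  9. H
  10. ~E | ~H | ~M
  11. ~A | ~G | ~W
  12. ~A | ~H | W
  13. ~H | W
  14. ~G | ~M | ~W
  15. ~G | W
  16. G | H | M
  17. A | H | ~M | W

Case H = True:
  Clause (~H) is falsified — contradiction.
Case H = False:
  Clause (H) is falsified — contradiction.
Both cases fail, so the formula is unsatisfiable.

Unsatisfiable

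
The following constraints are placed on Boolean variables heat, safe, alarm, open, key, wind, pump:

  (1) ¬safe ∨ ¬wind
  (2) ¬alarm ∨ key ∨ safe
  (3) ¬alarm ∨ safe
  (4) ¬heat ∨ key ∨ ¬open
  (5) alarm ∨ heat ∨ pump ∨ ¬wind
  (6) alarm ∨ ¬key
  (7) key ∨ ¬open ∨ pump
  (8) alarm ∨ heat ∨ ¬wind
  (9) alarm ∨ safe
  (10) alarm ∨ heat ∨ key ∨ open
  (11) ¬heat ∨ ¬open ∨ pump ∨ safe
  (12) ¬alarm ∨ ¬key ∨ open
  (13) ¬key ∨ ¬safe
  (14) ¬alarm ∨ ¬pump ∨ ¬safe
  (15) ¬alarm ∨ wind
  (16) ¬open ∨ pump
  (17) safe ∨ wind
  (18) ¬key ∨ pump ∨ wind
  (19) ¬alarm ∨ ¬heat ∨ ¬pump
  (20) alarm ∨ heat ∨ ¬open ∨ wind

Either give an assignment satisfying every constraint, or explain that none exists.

Set heat = True.
Set safe = True.
  then (¬safe ∨ ¬wind) forces wind = False.
  then (¬key ∨ ¬safe) forces key = False.
  then (¬alarm ∨ wind) forces alarm = False.
  then (¬heat ∨ key ∨ ¬open) forces open = False.
Set pump = True.
All clauses satisfied.

heat = True, safe = True, alarm = False, open = False, key = False, wind = False, pump = True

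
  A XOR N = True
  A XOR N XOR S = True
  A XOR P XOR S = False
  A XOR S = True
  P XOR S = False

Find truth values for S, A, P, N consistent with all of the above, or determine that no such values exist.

Adding constraints 1, 2, 3, 4, 5 mod 2: every variable appears an even number of times on the left, so the left side is 0.
But the right sides sum to 1 (mod 2). 0 ≠ 1 — the system is inconsistent.

No satisfying assignment exists.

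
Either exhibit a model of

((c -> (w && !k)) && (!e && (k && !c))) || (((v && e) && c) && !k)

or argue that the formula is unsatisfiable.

k=F; v=T; w=T; e=T; c=T

  ((c -> (w && !k)) && (!e && (k && !c))) || (((v && e) && c) && !k) = True
    (c -> (w && !k)) && (!e && (k && !c)) = False
      c -> (w && !k) = True
        w && !k = True
          !k = True
      !e && (k && !c) = False
        !e = False
        k && !c = False
          !c = False
    ((v && e) && c) && !k = True
      (v && e) && c = True
        v && e = True
      !k = True
The formula evaluates to True.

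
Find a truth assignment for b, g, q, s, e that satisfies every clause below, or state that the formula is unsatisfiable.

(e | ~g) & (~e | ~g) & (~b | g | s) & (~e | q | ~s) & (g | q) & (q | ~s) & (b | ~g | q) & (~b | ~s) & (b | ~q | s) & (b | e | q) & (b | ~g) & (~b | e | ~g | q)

Set b = False.
  then (b | ~g) forces g = False.
  then (g | q) forces q = True.
  then (b | ~q | s) forces s = True.
Set e = True.
All clauses satisfied.

b = False; g = False; q = True; s = True; e = True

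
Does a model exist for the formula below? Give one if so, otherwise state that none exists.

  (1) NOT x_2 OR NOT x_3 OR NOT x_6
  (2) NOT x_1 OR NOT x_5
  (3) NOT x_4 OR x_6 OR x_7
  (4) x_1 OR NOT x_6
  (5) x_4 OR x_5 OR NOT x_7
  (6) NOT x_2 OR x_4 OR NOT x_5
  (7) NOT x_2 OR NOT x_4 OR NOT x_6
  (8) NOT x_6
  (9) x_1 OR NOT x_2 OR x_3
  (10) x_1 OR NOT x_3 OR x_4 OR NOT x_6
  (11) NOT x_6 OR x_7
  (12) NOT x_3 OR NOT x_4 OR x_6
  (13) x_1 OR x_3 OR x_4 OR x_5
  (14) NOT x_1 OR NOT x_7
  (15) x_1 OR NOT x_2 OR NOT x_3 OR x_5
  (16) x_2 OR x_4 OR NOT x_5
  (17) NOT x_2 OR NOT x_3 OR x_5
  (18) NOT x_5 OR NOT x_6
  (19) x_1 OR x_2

Unit clause (NOT x_6) forces x_6 = False.
Set x_1 = True.
  then (NOT x_1 OR NOT x_5) forces x_5 = False.
  then (NOT x_1 OR NOT x_7) forces x_7 = False.
  then (NOT x_4 OR x_6 OR x_7) forces x_4 = False.
Set x_2 = True.
  then (NOT x_2 OR NOT x_3 OR x_5) forces x_3 = False.
All clauses satisfied.

x_1 = True, x_2 = True, x_3 = False, x_4 = False, x_5 = False, x_6 = False, x_7 = False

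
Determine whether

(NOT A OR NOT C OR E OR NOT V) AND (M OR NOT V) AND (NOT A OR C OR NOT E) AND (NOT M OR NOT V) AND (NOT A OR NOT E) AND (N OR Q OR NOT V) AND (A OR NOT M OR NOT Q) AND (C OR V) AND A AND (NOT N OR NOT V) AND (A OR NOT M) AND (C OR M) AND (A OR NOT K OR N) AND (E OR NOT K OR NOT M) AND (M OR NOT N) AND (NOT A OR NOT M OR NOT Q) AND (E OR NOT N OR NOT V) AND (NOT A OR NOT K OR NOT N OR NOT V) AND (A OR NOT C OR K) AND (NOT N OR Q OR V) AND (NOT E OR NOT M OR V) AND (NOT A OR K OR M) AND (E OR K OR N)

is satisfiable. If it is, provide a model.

V = False; N = False; Q = False; E = False; A = True; K = True; C = True; M = False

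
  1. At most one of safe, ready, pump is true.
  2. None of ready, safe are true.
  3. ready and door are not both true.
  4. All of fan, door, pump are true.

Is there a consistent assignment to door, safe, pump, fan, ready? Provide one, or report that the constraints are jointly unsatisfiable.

door: True, safe: False, pump: True, fan: True, ready: False

  (1) {safe, ready, pump}: 1 true — at most one ✓
  (2) {ready, safe}: 0 true — none ✓
  (3) ready=F, door=T — not both ✓
  (4) {fan, door, pump}: all 3 true ✓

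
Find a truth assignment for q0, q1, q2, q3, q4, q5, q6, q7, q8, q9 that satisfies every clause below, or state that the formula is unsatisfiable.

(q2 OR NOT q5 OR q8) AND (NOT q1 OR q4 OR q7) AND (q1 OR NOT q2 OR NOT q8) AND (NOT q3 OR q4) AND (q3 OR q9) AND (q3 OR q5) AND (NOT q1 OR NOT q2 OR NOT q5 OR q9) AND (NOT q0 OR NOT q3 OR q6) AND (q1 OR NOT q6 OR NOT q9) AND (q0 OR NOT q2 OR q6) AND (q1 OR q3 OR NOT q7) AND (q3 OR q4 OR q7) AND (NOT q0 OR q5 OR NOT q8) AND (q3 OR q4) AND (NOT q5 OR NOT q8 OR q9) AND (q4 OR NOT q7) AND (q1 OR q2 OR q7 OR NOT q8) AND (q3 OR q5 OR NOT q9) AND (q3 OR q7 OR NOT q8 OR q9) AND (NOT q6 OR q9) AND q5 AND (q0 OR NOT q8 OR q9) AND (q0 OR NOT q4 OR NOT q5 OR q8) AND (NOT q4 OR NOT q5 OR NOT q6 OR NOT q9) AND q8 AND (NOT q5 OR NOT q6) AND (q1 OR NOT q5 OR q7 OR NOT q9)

q0 = True; q1 = True; q2 = True; q3 = False; q4 = True; q5 = True; q6 = False; q7 = False; q8 = True; q9 = True

Unit clause (q5) forces q5 = True.
Unit clause (q8) forces q8 = True.
In (NOT q5 OR NOT q6) only NOT q6 is left, so q6 = False.
In (NOT q5 OR NOT q8 OR q9) only q9 is left, so q9 = True.
Set q0 = True.
  then (NOT q0 OR NOT q3 OR q6) forces q3 = False.
  then (q3 OR q4) forces q4 = True.
Set q1 = True.
Set q2 = True.
Set q7 = False.
All clauses satisfied.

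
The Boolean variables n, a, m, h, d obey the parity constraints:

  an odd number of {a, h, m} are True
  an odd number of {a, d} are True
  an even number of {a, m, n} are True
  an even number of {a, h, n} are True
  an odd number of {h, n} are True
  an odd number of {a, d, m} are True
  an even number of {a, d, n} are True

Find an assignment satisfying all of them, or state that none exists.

n=T, a=T, m=F, h=F, d=F

{a, h, m}: 1 true → odd ✓
{a, d}: 1 true → odd ✓
{a, m, n}: 2 true → even ✓
{a, h, n}: 2 true → even ✓
{h, n}: 1 true → odd ✓
{a, d, m}: 1 true → odd ✓
{a, d, n}: 2 true → even ✓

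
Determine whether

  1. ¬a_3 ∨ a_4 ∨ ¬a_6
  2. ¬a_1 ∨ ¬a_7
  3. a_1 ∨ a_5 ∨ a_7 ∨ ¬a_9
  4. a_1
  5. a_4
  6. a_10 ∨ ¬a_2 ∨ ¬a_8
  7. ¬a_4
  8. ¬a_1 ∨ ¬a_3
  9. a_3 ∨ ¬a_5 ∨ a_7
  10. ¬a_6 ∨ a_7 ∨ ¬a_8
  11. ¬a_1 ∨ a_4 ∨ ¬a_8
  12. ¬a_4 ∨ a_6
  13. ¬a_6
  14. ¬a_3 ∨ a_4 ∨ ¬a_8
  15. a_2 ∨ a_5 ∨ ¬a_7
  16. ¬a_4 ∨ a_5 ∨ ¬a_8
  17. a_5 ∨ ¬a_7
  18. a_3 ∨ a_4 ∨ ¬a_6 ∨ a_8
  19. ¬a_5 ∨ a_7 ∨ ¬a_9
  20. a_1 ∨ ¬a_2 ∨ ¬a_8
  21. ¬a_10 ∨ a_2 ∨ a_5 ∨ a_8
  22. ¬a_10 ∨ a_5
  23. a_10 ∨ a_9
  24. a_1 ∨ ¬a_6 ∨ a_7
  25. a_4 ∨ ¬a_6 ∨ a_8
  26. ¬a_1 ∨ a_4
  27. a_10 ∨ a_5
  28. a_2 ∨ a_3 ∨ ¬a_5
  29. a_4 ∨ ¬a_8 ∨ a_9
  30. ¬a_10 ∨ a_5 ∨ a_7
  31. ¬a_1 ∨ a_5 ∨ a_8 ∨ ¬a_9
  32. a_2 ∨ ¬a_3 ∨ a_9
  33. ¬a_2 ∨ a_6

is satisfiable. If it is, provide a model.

Unsatisfiable — no assignment works.

Case a_4 = True:
  Clause (¬a_4) is falsified — contradiction.
Case a_4 = False:
  Clause (a_4) is falsified — contradiction.
Both cases fail, so the formula is unsatisfiable.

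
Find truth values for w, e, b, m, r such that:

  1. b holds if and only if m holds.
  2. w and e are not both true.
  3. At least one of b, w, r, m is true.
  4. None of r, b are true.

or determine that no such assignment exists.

w = True; e = False; b = False; m = False; r = False

  (1) b=F, m=F — same ✓
  (2) w=T, e=F — not both ✓
  (3) {b, w, r, m}: 1 true — at least one ✓
  (4) {r, b}: 0 true — none ✓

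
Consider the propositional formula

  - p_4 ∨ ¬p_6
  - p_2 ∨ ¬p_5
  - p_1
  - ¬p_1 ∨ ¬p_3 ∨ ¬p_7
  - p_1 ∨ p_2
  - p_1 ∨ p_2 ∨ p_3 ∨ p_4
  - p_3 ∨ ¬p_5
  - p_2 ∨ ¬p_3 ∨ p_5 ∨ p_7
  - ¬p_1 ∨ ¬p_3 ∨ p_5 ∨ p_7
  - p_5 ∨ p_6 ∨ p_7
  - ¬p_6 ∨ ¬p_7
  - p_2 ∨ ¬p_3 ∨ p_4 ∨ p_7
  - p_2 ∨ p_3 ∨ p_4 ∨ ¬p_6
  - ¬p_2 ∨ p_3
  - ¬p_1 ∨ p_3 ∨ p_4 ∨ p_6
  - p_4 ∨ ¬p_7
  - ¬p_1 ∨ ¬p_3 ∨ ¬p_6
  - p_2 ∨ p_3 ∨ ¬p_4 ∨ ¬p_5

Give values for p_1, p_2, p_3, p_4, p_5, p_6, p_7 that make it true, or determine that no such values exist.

Unit clause (p_1) forces p_1 = True.
Set p_2 = True.
  then (¬p_2 ∨ p_3) forces p_3 = True.
  then (¬p_1 ∨ ¬p_3 ∨ ¬p_6) forces p_6 = False.
  then (¬p_1 ∨ ¬p_3 ∨ ¬p_7) forces p_7 = False.
  then (¬p_1 ∨ ¬p_3 ∨ p_5 ∨ p_7) forces p_5 = True.
Set p_4 = True.
All clauses satisfied.

p_1: True, p_2: True, p_3: True, p_4: True, p_5: True, p_6: False, p_7: False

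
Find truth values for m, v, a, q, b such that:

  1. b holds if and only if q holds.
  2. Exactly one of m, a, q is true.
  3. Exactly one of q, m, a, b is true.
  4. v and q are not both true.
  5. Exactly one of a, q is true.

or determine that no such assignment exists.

m = False; v = True; a = True; q = False; b = False

  (1) b=F, q=F — same ✓
  (2) {m, a, q}: 1 true — exactly one ✓
  (3) {q, m, a, b}: 1 true — exactly one ✓
  (4) v=T, q=F — not both ✓
  (5) {a, q}: 1 true — exactly one ✓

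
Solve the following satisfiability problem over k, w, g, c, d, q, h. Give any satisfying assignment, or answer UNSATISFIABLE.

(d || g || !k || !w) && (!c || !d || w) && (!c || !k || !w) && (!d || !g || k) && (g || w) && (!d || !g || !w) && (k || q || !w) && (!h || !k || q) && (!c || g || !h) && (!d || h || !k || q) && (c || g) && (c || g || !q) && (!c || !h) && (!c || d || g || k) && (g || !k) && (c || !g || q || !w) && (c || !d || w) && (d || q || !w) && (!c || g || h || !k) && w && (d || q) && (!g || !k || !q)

k: False, w: True, g: True, c: False, d: False, q: True, h: True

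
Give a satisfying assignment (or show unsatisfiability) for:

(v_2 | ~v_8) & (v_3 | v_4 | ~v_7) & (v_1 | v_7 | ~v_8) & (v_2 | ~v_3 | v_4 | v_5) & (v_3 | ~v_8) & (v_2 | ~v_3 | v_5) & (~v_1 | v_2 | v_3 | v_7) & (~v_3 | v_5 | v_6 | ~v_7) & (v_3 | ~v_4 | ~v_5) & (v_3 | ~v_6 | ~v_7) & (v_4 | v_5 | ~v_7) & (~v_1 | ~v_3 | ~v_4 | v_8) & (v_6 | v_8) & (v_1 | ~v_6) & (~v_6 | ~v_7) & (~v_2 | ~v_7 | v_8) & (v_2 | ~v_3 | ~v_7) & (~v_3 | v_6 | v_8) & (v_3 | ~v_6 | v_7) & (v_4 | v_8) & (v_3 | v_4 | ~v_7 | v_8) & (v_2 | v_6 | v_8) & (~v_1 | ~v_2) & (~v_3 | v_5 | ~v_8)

v_1: False; v_2: True; v_3: True; v_4: True; v_5: True; v_6: False; v_7: True; v_8: True

Set v_1 = False.
  then (v_1 | ~v_6) forces v_6 = False.
  then (v_6 | v_8) forces v_8 = True.
  then (v_2 | ~v_8) forces v_2 = True.
  then (v_1 | v_7 | ~v_8) forces v_7 = True.
  then (v_3 | ~v_8) forces v_3 = True.
  then (~v_3 | v_5 | v_6 | ~v_7) forces v_5 = True.
Set v_4 = True.
All clauses satisfied.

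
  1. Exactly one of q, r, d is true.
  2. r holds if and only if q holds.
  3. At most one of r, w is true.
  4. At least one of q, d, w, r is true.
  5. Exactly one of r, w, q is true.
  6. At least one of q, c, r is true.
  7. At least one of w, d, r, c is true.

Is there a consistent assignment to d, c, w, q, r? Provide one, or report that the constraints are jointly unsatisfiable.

d: True, c: True, w: True, q: False, r: False

  (1) {q, r, d}: 1 true — exactly one ✓
  (2) r=F, q=F — same ✓
  (3) {r, w}: 1 true — at most one ✓
  (4) {q, d, w, r}: 2 true — at least one ✓
  (5) {r, w, q}: 1 true — exactly one ✓
  (6) {q, c, r}: 1 true — at least one ✓
  (7) {w, d, r, c}: 3 true — at least one ✓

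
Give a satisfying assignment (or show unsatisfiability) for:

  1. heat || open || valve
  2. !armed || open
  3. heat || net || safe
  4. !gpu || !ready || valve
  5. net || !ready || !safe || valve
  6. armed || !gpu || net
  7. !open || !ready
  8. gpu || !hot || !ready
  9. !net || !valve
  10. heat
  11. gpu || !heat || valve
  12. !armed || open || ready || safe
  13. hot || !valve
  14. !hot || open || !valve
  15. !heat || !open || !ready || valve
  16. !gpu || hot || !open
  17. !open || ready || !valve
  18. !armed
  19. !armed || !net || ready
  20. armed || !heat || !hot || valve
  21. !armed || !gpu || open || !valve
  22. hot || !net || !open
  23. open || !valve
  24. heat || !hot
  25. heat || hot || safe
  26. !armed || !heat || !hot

Unit clause (heat) forces heat = True.
Unit clause (!armed) forces armed = False.
Set valve = False.
  then (gpu || !heat || valve) forces gpu = True.
  then (armed || !heat || !hot || valve) forces hot = False.
  then (!gpu || !ready || valve) forces ready = False.
  then (armed || !gpu || net) forces net = True.
  then (!gpu || hot || !open) forces open = False.
Set safe = False.
All clauses satisfied.

valve: False, safe: False, open: False, hot: False, armed: False, gpu: True, ready: False, net: True, heat: True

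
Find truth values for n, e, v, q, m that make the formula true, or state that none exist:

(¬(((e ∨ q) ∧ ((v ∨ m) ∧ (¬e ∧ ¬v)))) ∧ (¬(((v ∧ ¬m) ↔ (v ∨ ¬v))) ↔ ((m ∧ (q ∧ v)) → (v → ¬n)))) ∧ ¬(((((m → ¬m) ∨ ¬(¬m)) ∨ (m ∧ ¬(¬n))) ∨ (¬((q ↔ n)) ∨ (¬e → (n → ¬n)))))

The conjunct ¬(((((m → ¬m) ∨ ¬(¬m)) ∨ (m ∧ ¬(¬n))) ∨ (¬((q ↔ n)) ∨ (¬e → (n → ¬n))))) is unsatisfiable on its own:
  m = True: this becomes ¬((True ∨ (¬((q ↔ n)) ∨ (¬e → (n → ¬n))))) = False.
  m = False: this becomes ¬((True ∨ (¬((q ↔ n)) ∨ (¬e → (n → ¬n))))) = False.
So the whole conjunction is unsatisfiable.

UNSATISFIABLE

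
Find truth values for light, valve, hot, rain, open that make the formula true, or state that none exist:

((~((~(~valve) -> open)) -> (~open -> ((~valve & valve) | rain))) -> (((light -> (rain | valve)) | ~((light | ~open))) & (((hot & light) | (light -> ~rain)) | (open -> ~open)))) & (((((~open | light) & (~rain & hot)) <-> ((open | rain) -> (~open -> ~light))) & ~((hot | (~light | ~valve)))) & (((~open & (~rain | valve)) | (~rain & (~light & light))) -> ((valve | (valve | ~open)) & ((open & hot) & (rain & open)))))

No satisfying assignment exists.

Case valve = True: the formula simplifies to ((~open -> (~open -> rain)) -> (((hot & light) | (light -> ~rain)) | (open -> ~open))) & (((((~open | light) & (~rain & hot)) <-> ((open | rain) -> (~open -> ~light))) & ~((hot | ~light))) & ((~open | (~rain & (~light & light))) -> ((open & hot) & (rain & open)))).
  open = True: simplifies to ((hot & light) | (light -> ~rain)) & (((light & (~rain & hot)) & ~((hot | ~light))) & ((~rain & (~light & light)) -> (hot & rain))).
    hot = True: the conjunct ~((hot | ~light)) becomes ~((True | ~light)) = False.
    hot = False: the conjunct hot is False.
  open = False: the conjunct (~open | (~rain & (~light & light))) -> ((open & hot) & (rain & open)) becomes (True | (~rain & (~light & light))) -> (False & False) = False.
Case valve = False: the conjunct ~((hot | (~light | ~valve))) becomes ~((hot | True)) = False.
Both cases fail — unsatisfiable.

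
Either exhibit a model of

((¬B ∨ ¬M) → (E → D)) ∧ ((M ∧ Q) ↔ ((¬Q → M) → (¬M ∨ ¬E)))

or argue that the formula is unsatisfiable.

M=T; E=T; D=T; Q=F; B=T

  (¬B ∨ ¬M) → (E → D) = True
    ¬B ∨ ¬M = False
      ¬B = False
      ¬M = False
    E → D = True
  (M ∧ Q) ↔ ((¬Q → M) → (¬M ∨ ¬E)) = True
    M ∧ Q = False
    (¬Q → M) → (¬M ∨ ¬E) = False
      ¬Q → M = True
        ¬Q = True
      ¬M ∨ ¬E = False
        ¬M = False
        ¬E = False
Both conjuncts True, so the formula holds.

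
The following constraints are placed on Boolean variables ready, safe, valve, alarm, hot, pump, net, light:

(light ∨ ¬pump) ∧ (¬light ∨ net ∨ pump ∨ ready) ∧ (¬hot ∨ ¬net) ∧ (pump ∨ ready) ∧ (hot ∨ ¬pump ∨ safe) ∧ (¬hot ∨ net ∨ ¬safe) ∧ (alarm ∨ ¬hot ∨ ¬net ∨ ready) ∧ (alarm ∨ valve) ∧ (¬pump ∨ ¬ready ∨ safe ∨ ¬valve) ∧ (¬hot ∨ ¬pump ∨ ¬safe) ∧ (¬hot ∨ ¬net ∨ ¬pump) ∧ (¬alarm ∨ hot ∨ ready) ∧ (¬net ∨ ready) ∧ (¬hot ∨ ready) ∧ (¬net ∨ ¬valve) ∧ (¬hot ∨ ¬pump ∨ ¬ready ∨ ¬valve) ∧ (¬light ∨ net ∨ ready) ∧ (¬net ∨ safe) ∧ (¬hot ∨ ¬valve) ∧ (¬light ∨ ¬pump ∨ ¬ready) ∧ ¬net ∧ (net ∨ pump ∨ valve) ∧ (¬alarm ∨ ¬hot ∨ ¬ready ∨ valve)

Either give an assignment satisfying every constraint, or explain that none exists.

Unit clause (¬net) forces net = False.
Set ready = True.
Set safe = False.
Set valve = True.
  then (¬pump ∨ ¬ready ∨ safe ∨ ¬valve) forces pump = False.
  then (¬hot ∨ ¬valve) forces hot = False.
Set alarm = True.
Set light = False.
All clauses satisfied.

ready=T, safe=F, valve=T, alarm=T, hot=F, pump=F, net=F, light=F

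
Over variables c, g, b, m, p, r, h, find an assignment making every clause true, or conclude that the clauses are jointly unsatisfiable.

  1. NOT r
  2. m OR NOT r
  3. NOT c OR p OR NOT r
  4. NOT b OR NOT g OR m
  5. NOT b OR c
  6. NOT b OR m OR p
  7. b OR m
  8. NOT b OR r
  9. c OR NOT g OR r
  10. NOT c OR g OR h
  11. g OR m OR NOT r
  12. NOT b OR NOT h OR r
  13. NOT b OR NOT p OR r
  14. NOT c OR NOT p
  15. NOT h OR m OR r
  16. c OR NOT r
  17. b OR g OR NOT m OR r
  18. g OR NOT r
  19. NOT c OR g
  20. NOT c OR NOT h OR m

Unit clause (NOT r) forces r = False.
In (NOT b OR r) only NOT b is left, so b = False.
In (b OR m) only m is left, so m = True.
In (b OR g OR NOT m OR r) only g is left, so g = True.
In (c OR NOT g OR r) only c is left, so c = True.
In (NOT c OR NOT p) only NOT p is left, so p = False.
Set h = False.
All clauses satisfied.

c: True, g: True, b: False, m: True, p: False, r: False, h: False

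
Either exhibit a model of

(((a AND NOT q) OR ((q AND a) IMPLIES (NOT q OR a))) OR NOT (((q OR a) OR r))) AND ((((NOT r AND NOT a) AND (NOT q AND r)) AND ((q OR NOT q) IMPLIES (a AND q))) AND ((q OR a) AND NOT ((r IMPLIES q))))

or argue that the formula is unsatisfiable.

Unsatisfiable

Case r = True: the conjunct NOT r is False.
Case r = False: the conjunct r is False.
Both cases fail — unsatisfiable.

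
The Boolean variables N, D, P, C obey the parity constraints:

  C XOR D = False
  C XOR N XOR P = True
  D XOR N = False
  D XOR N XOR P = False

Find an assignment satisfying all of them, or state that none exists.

UNSATISFIABLE

Adding constraints 1, 2, 4 mod 2: every variable appears an even number of times on the left, so the left side is 0.
But the right sides sum to 1 (mod 2). 0 ≠ 1 — the system is inconsistent.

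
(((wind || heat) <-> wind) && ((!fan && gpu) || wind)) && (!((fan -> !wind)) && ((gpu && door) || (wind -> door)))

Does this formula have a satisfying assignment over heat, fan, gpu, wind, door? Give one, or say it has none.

heat = True, fan = True, gpu = False, wind = True, door = True

  ((wind || heat) <-> wind) && ((!fan && gpu) || wind) = True
    (wind || heat) <-> wind = True
      wind || heat = True
    (!fan && gpu) || wind = True
      !fan && gpu = False
        !fan = False
  !((fan -> !wind)) && ((gpu && door) || (wind -> door)) = True
    !((fan -> !wind)) = True
      fan -> !wind = False
        !wind = False
    (gpu && door) || (wind -> door) = True
      gpu && door = False
      wind -> door = True
Both conjuncts True, so the formula holds.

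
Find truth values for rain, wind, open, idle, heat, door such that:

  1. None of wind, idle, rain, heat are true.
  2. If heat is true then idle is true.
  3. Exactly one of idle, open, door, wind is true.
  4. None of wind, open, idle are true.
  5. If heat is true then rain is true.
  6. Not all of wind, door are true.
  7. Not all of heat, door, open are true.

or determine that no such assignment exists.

rain = False; wind = False; open = False; idle = False; heat = False; door = True

  (1) {wind, idle, rain, heat}: 0 true — none ✓
  (2) heat=F ⇒ idle: vacuous ✓
  (3) {idle, open, door, wind}: 1 true — exactly one ✓
  (4) {wind, open, idle}: 0 true — none ✓
  (5) heat=F ⇒ rain: vacuous ✓
  (6) {wind, door}: 1/2 true — not all ✓
  (7) {heat, door, open}: 1/3 true — not all ✓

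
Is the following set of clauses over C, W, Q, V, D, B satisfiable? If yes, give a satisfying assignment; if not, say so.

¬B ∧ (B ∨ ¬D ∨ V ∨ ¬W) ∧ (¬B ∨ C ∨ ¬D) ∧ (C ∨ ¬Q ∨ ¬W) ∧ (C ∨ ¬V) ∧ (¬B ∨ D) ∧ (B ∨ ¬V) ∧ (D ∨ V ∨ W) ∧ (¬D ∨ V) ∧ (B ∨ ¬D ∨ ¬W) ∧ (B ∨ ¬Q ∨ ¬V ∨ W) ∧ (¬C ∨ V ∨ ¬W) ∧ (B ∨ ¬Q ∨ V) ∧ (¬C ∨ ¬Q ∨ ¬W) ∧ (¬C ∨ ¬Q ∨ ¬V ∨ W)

Unit clause (¬B) forces B = False.
In (B ∨ ¬V) only ¬V is left, so V = False.
In (¬D ∨ V) only ¬D is left, so D = False.
In (B ∨ ¬Q ∨ V) only ¬Q is left, so Q = False.
In (D ∨ V ∨ W) only W is left, so W = True.
In (¬C ∨ V ∨ ¬W) only ¬C is left, so C = False.
All clauses satisfied.

C: False; W: True; Q: False; V: False; D: False; B: False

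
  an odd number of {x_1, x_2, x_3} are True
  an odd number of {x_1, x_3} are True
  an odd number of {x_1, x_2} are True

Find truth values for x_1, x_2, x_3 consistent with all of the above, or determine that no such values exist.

x_1 = True; x_2 = False; x_3 = False

{x_1, x_2, x_3}: 1 true → odd ✓
{x_1, x_3}: 1 true → odd ✓
{x_1, x_2}: 1 true → odd ✓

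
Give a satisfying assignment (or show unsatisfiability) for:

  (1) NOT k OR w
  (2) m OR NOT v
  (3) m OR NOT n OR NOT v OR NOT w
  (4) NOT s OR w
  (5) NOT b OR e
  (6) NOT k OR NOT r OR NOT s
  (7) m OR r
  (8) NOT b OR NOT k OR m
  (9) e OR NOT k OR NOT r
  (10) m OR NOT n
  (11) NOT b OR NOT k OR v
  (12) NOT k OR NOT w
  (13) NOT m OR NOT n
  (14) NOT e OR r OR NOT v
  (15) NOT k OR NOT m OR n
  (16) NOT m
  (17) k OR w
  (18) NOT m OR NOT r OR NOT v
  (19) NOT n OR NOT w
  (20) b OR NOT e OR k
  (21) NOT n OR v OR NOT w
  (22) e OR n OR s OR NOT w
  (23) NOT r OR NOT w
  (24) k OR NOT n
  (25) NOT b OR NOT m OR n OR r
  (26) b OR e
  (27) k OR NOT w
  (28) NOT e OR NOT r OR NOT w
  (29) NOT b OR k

Case w = True:
  (NOT k OR NOT w) forces k = False.
  Clause (k OR NOT w) is falsified — contradiction.
Case w = False:
  (NOT k OR w) forces k = False.
  Clause (k OR w) is falsified — contradiction.
Both cases fail, so the formula is unsatisfiable.

Unsatisfiable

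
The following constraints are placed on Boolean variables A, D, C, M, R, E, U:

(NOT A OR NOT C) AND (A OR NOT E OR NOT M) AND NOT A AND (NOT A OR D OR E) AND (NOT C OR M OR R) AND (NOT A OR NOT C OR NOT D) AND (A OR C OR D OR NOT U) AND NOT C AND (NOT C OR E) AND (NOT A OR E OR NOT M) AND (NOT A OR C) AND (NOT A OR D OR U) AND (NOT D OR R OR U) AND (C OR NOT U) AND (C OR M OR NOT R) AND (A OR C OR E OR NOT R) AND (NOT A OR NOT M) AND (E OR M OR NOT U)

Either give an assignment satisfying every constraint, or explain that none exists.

A = False, D = False, C = False, M = True, R = False, E = False, U = False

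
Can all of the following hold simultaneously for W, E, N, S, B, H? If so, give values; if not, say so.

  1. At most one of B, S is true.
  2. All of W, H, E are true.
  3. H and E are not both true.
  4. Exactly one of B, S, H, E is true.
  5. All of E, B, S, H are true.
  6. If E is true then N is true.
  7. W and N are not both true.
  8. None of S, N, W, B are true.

UNSATISFIABLE

Case W = True:
  Constraint (8) is violated (W=T) — contradiction.
Case W = False:
  Constraint (2) is violated (W=F) — contradiction.
Both cases fail — unsatisfiable.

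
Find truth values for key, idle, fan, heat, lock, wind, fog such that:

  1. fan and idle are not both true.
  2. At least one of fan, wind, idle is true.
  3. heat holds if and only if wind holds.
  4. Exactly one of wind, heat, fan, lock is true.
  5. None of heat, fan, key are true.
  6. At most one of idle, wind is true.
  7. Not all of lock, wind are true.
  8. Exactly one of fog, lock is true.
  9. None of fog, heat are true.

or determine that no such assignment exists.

key = False, idle = True, fan = False, heat = False, lock = True, wind = False, fog = False

  (1) fan=F, idle=T — not both ✓
  (2) {fan, wind, idle}: 1 true — at least one ✓
  (3) heat=F, wind=F — same ✓
  (4) {wind, heat, fan, lock}: 1 true — exactly one ✓
  (5) {heat, fan, key}: 0 true — none ✓
  (6) {idle, wind}: 1 true — at most one ✓
  (7) {lock, wind}: 1/2 true — not all ✓
  (8) {fog, lock}: 1 true — exactly one ✓
  (9) {fog, heat}: 0 true — none ✓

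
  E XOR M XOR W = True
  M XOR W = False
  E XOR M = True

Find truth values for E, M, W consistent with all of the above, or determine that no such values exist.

E = True, M = False, W = False

E XOR M XOR W = T XOR F XOR F = True ✓
M XOR W = F XOR F = False ✓
E XOR M = T XOR F = True ✓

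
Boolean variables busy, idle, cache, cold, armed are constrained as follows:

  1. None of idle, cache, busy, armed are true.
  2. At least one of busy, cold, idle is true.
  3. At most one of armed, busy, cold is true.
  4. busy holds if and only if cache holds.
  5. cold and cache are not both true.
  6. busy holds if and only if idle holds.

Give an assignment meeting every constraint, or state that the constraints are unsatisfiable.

busy = False; idle = False; cache = False; cold = True; armed = False

  (1) {idle, cache, busy, armed}: 0 true — none ✓
  (2) {busy, cold, idle}: 1 true — at least one ✓
  (3) {armed, busy, cold}: 1 true — at most one ✓
  (4) busy=F, cache=F — same ✓
  (5) cold=T, cache=F — not both ✓
  (6) busy=F, idle=F — same ✓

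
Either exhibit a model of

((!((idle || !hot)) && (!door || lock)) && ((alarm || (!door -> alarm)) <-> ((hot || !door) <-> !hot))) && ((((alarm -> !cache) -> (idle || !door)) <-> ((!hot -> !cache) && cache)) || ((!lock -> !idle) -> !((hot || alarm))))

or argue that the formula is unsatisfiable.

cache = True, door = False, alarm = False, hot = True, lock = True, idle = False

  (!((idle || !hot)) && (!door || lock)) && ((alarm || (!door -> alarm)) <-> ((hot || !door) <-> !hot)) = True
    !((idle || !hot)) && (!door || lock) = True
      !((idle || !hot)) = True
        idle || !hot = False
          !hot = False
      !door || lock = True
        !door = True
    (alarm || (!door -> alarm)) <-> ((hot || !door) <-> !hot) = True
      alarm || (!door -> alarm) = False
        !door -> alarm = False
          !door = True
      (hot || !door) <-> !hot = False
        hot || !door = True
          !door = True
        !hot = False
  (((alarm -> !cache) -> (idle || !door)) <-> ((!hot -> !cache) && cache)) || ((!lock -> !idle) -> !((hot || alarm))) = True
    ((alarm -> !cache) -> (idle || !door)) <-> ((!hot -> !cache) && cache) = True
      (alarm -> !cache) -> (idle || !door) = True
        alarm -> !cache = True
          !cache = False
        idle || !door = True
          !door = True
      (!hot -> !cache) && cache = True
        !hot -> !cache = True
          !hot = False
          !cache = False
    (!lock -> !idle) -> !((hot || alarm)) = False
      !lock -> !idle = True
        !lock = False
        !idle = True
      !((hot || alarm)) = False
        hot || alarm = True
Both conjuncts True, so the formula holds.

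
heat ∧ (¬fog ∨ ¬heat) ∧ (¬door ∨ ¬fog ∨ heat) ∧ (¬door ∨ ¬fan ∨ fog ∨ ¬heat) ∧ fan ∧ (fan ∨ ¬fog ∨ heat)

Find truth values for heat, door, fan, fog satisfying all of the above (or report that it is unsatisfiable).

Unit clause (heat) forces heat = True.
In (¬fog ∨ ¬heat) only ¬fog is left, so fog = False.
Unit clause (fan) forces fan = True.
In (¬door ∨ ¬fan ∨ fog ∨ ¬heat) only ¬door is left, so door = False.
All clauses satisfied.

heat = True; door = False; fan = True; fog = False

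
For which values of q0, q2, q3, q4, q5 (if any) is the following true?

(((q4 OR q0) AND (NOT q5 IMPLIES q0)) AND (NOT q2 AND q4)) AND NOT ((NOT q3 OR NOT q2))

Unsatisfiable — no assignment works.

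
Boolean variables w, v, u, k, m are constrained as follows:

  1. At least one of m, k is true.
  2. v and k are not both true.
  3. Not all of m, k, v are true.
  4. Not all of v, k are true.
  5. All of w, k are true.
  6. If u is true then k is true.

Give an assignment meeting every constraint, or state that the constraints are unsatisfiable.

w = True; v = False; u = False; k = True; m = True

  (1) {m, k}: 2 true — at least one ✓
  (2) v=F, k=T — not both ✓
  (3) {m, k, v}: 2/3 true — not all ✓
  (4) {v, k}: 1/2 true — not all ✓
  (5) {w, k}: all 2 true ✓
  (6) u=F ⇒ k: vacuous ✓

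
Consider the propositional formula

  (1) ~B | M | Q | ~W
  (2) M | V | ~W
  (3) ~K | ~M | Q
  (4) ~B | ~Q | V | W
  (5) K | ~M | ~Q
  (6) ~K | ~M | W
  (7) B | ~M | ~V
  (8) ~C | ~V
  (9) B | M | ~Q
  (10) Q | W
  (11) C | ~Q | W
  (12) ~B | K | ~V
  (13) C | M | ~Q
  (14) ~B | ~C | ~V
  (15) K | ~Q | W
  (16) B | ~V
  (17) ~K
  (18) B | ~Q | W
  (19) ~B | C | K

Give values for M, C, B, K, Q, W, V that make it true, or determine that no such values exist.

M=T; C=T; B=F; K=F; Q=F; W=T; V=F

Unit clause (~K) forces K = False.
Set M = True.
  then (K | ~M | ~Q) forces Q = False.
  then (Q | W) forces W = True.
Set C = True.
  then (~C | ~V) forces V = False.
Set B = False.
All clauses satisfied.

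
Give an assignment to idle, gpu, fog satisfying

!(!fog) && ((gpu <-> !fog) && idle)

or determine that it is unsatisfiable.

idle = True; gpu = False; fog = True

  !(!fog) = True
    !fog = False
  (gpu <-> !fog) && idle = True
    gpu <-> !fog = True
      !fog = False
Both conjuncts True, so the formula holds.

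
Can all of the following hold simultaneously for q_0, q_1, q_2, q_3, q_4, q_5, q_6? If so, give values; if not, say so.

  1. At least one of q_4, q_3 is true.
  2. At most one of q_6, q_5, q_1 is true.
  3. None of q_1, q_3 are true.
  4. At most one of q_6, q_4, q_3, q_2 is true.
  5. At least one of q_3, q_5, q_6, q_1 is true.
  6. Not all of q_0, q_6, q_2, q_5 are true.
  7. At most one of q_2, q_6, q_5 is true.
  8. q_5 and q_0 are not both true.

q_0: False; q_1: False; q_2: False; q_3: False; q_4: True; q_5: True; q_6: False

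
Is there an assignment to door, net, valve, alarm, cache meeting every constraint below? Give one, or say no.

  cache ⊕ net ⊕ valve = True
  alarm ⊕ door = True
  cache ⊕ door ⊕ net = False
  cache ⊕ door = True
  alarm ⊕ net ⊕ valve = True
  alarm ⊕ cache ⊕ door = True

door: True, net: True, valve: False, alarm: False, cache: False

cache ⊕ net ⊕ valve = F ⊕ T ⊕ F = True ✓
alarm ⊕ door = F ⊕ T = True ✓
cache ⊕ door ⊕ net = F ⊕ T ⊕ T = False ✓
cache ⊕ door = F ⊕ T = True ✓
alarm ⊕ net ⊕ valve = F ⊕ T ⊕ F = True ✓
alarm ⊕ cache ⊕ door = F ⊕ F ⊕ T = True ✓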